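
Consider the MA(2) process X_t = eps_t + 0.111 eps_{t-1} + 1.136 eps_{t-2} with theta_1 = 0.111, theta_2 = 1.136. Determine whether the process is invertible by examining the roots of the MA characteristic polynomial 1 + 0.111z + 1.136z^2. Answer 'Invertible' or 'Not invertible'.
\text{Not invertible}

The MA(q) characteristic polynomial is P(z) = 1 + 0.111z + 1.136z^2.
Invertibility requires all roots to lie outside the unit circle, i.e. |z| > 1 for every root.
Set 1 + (0.111) z + (1.136) z^2 = 0, i.e. a z^2 + b z + c = 0 with a = 1.136, b = 0.111, c = 1.
Discriminant D = b^2 - 4ac = (0.111)^2 - 4*(1.136)*1 = 0.012321 - (4.544) = -4.531679.
D < 0, so the roots are the complex-conjugate pair z = (-b +/- i sqrt(-D)) / (2a) = -0.0489 +/- 0.937i.
For a conjugate pair |z|^2 = z * conj(z) = (product of roots) = c/a = 1/(1.136) = 0.880282, so |z| = sqrt(0.880282) = 0.9382 for both roots.
Moduli of all roots: 0.9382, 0.9382.
All moduli strictly greater than 1? No.
Verdict: Not invertible.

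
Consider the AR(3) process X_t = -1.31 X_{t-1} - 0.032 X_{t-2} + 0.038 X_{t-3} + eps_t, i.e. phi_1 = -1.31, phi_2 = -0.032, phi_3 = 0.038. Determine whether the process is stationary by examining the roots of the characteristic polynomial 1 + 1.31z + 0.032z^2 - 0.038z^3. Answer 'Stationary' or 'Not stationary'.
\text{Not stationary}

The AR(p) characteristic polynomial is P(z) = 1 + 1.31z + 0.032z^2 - 0.038z^3.
Stationarity requires all roots to lie outside the unit circle, i.e. |z| > 1 for every root.
Degree 3: look for a simple real root z0 first, then factor out (1 - z/z0) and solve the remaining quadratic.
Testing z0 = -5: P(-5) = 1 + (1.31)(-5) + (0.032)(-5)^2 + (-0.038)(-5)^3
  = 1 + (-6.55) + (0.8) + (4.75) = 0.  So z_0 = -5 is a root, |z_0| = 5.
Divide out the factor (1 + 0.2 z) = (1 - z/z0) (since 1/z0 = -0.2):
  P(z) = (1 + 0.2 z)(1 + (1.11) z + (-0.19) z^2)
  [check: z-coef 1.11 - (-0.2) = 1.31; z^2-coef -0.19 - (-0.2)(1.11) = 0.032; z^3-coef -(-0.2)(-0.19) = -0.038.]
Remaining roots from the quadratic factor 1 + (1.11) z + (-0.19) z^2:
  Set 1 + (1.11) z + (-0.19) z^2 = 0, i.e. a z^2 + b z + c = 0 with a = -0.19, b = 1.11, c = 1.
  Discriminant D = b^2 - 4ac = (1.11)^2 - 4*(-0.19)*1 = 1.2321 - (-0.76) = 1.9921.
  D >= 0, so the roots are real: z = (-b +/- sqrt(D)) / (2a) = (-1.11 +/- 1.411418) / (-0.38).
    z_1 = (-1.11 + 1.411418) / (-0.38) = -0.7932,   |z_1| = 0.7932.
    z_2 = (-1.11 - 1.411418) / (-0.38) = 6.6353,   |z_2| = 6.6353.
Moduli of all roots: 5.0000, 0.7932, 6.6353.
All moduli strictly greater than 1? No.
Verdict: Not stationary.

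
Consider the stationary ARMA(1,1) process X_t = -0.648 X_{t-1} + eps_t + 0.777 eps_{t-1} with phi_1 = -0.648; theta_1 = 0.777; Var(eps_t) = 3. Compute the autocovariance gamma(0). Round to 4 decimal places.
\gamma(0) = 3.0861

Multiply the model equation by X_{t-k} and take expectations. With theta_0 = psi_0 = 1 and psi_j the MA(infinity) weights, this gives
  gamma(k) - sum_i phi_i gamma(k-i) = c_k,
  c_k = sigma^2 * sum_{j=k..q} theta_j psi_{j-k}   (c_k = 0 for k > q),
using gamma(-m) = gamma(m).
psi-weights needed (psi_j = theta_j + sum_i phi_i psi_{j-i}):
  psi_1 = theta_1 + phi_1 = 0.777 + (-0.648) = 0.129
Right-hand sides:
  c_0 = sigma^2 (1 + theta_1 psi_1) = 3 * (1 + (0.777)(0.129)) = 3 * 1.100233 = 3.300699
  c_1 = sigma^2 theta_1 = 3 * (0.777) = 2.331
  c_2 = 0
Equations for k = 0 and k = 1 (AR order 1):
  gamma(0) = phi_1 gamma(1) + c_0
  gamma(1) = phi_1 gamma(0) + c_1
Substituting the second into the first: gamma(0) (1 - phi_1^2) = c_0 + phi_1 c_1, so
  gamma(0) = (c_0 + phi_1 c_1) / (1 - phi_1^2) = (3.300699 + (-0.648)(2.331)) / (1 - (-0.648)^2) = 1.790211 / 0.580096 = 3.08606.
Therefore gamma(0) = 3.0861 (to 4 decimal places).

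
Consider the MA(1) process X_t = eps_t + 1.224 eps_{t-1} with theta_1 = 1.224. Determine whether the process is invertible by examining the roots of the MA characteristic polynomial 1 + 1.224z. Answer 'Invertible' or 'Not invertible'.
\text{Not invertible}

The MA(q) characteristic polynomial is P(z) = 1 + 1.224z.
Invertibility requires all roots to lie outside the unit circle, i.e. |z| > 1 for every root.
This is linear in z: 1 + (1.224) z = 0  =>  z = -1/(1.224) = -0.816993,  |z| = 0.816993.
Moduli of all roots: 0.8170.
All moduli strictly greater than 1? No.
Verdict: Not invertible.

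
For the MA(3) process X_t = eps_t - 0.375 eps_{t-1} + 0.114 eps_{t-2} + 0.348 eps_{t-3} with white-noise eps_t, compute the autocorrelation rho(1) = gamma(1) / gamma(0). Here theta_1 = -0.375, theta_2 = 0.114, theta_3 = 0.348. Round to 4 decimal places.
\rho(1) = -0.2966

For an MA(q) process with theta_0 = 1, the autocovariance is
  gamma(k) = sigma^2 * sum_{i=0..q-k} theta_i * theta_{i+k},
and rho(k) = gamma(k) / gamma(0). Sigma^2 cancels.
  numerator   = (1)*(-0.375) + (-0.375)*(0.114) + (0.114)*(0.348) = -0.378078.
  denominator = (1)^2 + (-0.375)^2 + (0.114)^2 + (0.348)^2 = 1.274725.
  rho(1) = -0.378078 / 1.274725 = -0.2966.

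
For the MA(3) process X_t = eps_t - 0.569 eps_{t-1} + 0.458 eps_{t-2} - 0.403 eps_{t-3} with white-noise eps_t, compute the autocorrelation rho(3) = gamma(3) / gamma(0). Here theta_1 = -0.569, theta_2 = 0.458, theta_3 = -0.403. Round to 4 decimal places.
\rho(3) = -0.2376

For an MA(q) process with theta_0 = 1, the autocovariance is
  gamma(k) = sigma^2 * sum_{i=0..q-k} theta_i * theta_{i+k},
and rho(k) = gamma(k) / gamma(0). Sigma^2 cancels.
  numerator   = (1)*(-0.403) = -0.403.
  denominator = (1)^2 + (-0.569)^2 + (0.458)^2 + (-0.403)^2 = 1.695934.
  rho(3) = -0.403 / 1.695934 = -0.2376.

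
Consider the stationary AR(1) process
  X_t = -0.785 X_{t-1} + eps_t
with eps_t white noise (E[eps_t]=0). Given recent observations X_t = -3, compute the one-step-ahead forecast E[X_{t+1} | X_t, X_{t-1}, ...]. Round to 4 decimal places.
E[X_{t+1} \mid \mathcal F_t] = 2.3550

For an AR(p) model X_t = c + sum_i phi_i X_{t-i} + eps_t, the
one-step-ahead conditional mean is
  E[X_{t+1} | X_t, ...] = c + sum_i phi_i X_{t+1-i}.
Substitute known values:
  E[X_{t+1} | ...] = (-0.785) * (-3)
                   = 2.3550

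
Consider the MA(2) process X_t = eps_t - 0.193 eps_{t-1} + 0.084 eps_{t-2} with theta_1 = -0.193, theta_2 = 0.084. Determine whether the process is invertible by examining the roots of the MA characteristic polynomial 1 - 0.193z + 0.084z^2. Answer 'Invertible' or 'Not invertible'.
\text{Invertible}

The MA(q) characteristic polynomial is P(z) = 1 - 0.193z + 0.084z^2.
Invertibility requires all roots to lie outside the unit circle, i.e. |z| > 1 for every root.
Set 1 + (-0.193) z + (0.084) z^2 = 0, i.e. a z^2 + b z + c = 0 with a = 0.084, b = -0.193, c = 1.
Discriminant D = b^2 - 4ac = (-0.193)^2 - 4*(0.084)*1 = 0.037249 - (0.336) = -0.298751.
D < 0, so the roots are the complex-conjugate pair z = (-b +/- i sqrt(-D)) / (2a) = 1.1488 +/- 3.2535i.
For a conjugate pair |z|^2 = z * conj(z) = (product of roots) = c/a = 1/(0.084) = 11.904762, so |z| = sqrt(11.904762) = 3.4503 for both roots.
Moduli of all roots: 3.4503, 3.4503.
All moduli strictly greater than 1? Yes.
Verdict: Invertible.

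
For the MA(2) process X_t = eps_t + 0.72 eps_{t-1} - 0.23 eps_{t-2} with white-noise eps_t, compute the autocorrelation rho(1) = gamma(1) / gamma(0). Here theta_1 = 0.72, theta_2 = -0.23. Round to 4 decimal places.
\rho(1) = 0.3528

For an MA(q) process with theta_0 = 1, the autocovariance is
  gamma(k) = sigma^2 * sum_{i=0..q-k} theta_i * theta_{i+k},
and rho(k) = gamma(k) / gamma(0). Sigma^2 cancels.
  numerator   = (1)*(0.72) + (0.72)*(-0.23) = 0.5544.
  denominator = (1)^2 + (0.72)^2 + (-0.23)^2 = 1.5713.
  rho(1) = 0.5544 / 1.5713 = 0.3528.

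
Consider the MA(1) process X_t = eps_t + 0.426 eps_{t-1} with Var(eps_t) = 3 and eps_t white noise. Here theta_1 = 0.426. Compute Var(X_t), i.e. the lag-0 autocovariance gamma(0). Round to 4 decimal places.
\gamma(0) = 3.5444

For an MA(q) process X_t = eps_t + sum_i theta_i eps_{t-i} with
Var(eps_t) = sigma^2, the variance is
  gamma(0) = sigma^2 * (1 + sum_i theta_i^2).
  sum_i theta_i^2 = (0.426)^2 = 0.181476.
  gamma(0) = 3 * (1 + 0.181476) = 3 * 1.181476 = 3.544428, which rounds to 3.5444.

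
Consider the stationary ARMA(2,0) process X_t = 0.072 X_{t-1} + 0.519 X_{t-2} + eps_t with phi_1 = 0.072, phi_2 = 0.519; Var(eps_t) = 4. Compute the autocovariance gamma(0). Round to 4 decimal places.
\gamma(0) = 5.6001

Multiply the model equation by X_{t-k} and take expectations. With theta_0 = psi_0 = 1 and psi_j the MA(infinity) weights, this gives
  gamma(k) - sum_i phi_i gamma(k-i) = c_k,
  c_k = sigma^2 * sum_{j=k..q} theta_j psi_{j-k}   (c_k = 0 for k > q),
using gamma(-m) = gamma(m).
Pure AR (q = 0): c_0 = sigma^2 = 4, c_k = 0 for k >= 1.
Equations for k = 0, 1, 2 (AR order 2, c_2 = 0):
  (E0) gamma(0) = phi_1 gamma(1) + phi_2 gamma(2) + c_0
  (E1) gamma(1) = phi_1 gamma(0) + phi_2 gamma(1) + c_1
  (E2) gamma(2) = phi_1 gamma(1) + phi_2 gamma(0)
From (E1): gamma(1) = A gamma(0) + B with
  A = phi_1 / (1 - phi_2) = 0.072 / 0.481 = 0.149688,   B = c_1 / (1 - phi_2) = 0 / 0.481 = 0.
Insert (E2) into (E0): gamma(0) (1 - phi_2^2) = phi_1 (1 + phi_2) gamma(1) + c_0.
  phi_1 (1 + phi_2) = (0.072)(1.519) = 0.109368,   1 - phi_2^2 = 0.730639.
Replace gamma(1) by A gamma(0) + B and collect gamma(0):
  gamma(0) [0.730639 - (0.109368)(0.149688)] = c_0 = 4
  gamma(0) * 0.714268 = 4
  gamma(0) = 4 / 0.714268 = 5.60014.
Therefore gamma(0) = 5.6001 (to 4 decimal places).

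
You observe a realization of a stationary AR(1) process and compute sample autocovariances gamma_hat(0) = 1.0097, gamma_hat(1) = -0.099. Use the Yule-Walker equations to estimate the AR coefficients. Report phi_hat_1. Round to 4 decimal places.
\hat\phi_{1} = -0.0980

The Yule-Walker equations for an AR(p) process read, in matrix form,
  Gamma_p phi = r_p,   with   (Gamma_p)_{ij} = gamma(|i - j|),
                       (r_p)_i = gamma(i),   i,j = 1..p.
Substitute the sample gammas (Toeplitz matrix and right-hand side of size 1):
  Gamma_p = [[1.0097]]
  r_p     = [-0.099]
With p = 1 this is the single equation gamma(0) phi_1 = gamma(1):
  phi_hat_1 = gamma(1) / gamma(0) = -0.099 / 1.0097 = -0.0980.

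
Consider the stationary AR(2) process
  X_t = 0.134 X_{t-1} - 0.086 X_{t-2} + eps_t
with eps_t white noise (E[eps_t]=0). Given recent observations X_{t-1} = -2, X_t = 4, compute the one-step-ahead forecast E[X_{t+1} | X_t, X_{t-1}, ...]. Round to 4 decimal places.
E[X_{t+1} \mid \mathcal F_t] = 0.7080

For an AR(p) model X_t = c + sum_i phi_i X_{t-i} + eps_t, the
one-step-ahead conditional mean is
  E[X_{t+1} | X_t, ...] = c + sum_i phi_i X_{t+1-i}.
Substitute known values:
  E[X_{t+1} | ...] = (0.134) * (4) + (-0.086) * (-2)
                   = 0.7080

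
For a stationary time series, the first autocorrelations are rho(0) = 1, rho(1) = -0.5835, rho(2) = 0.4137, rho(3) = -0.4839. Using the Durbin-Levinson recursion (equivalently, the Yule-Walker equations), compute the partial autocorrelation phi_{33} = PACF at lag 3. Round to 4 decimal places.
\phi_{33} = -0.3140

The PACF at lag k is phi_{kk}, the last component of the solution
to the Yule-Walker system G_k phi = r_k where
  (G_k)_{ij} = rho(|i - j|), (r_k)_i = rho(i), i,j = 1..k.
Equivalently, Durbin-Levinson gives phi_{kk} iteratively:
  phi_{11} = rho(1)
  phi_{kk} = [rho(k) - sum_{j=1..k-1} phi_{k-1,j} rho(k-j)]
            / [1 - sum_{j=1..k-1} phi_{k-1,j} rho(j)],
  phi_{k,j} = phi_{k-1,j} - phi_{kk} phi_{k-1,k-j},  j = 1..k-1.
Step k = 1:
  phi_11 = rho(1) = -0.5835.
Step k = 2:
  phi_22 = [rho(2) - phi_11 rho(1)] / [1 - phi_11 rho(1)] = [0.4137 - (-0.5835)(-0.5835)] / [1 - (-0.5835)(-0.5835)]
         = 0.07322775 / 0.65952775 = 0.111031.
  Update: phi_21 = phi_11 - phi_22 phi_11 = -0.5835 - (0.111031)(-0.5835) = -0.518714.
Step k = 3:
  phi_33 = [rho(3) - phi_21 rho(2) - phi_22 rho(1)] / [1 - phi_21 rho(1) - phi_22 rho(2)]
    numerator   = -0.4839 - (-0.518714)(0.4137) - (0.111031)(-0.5835) = -0.20452182
    denominator = 1 - (-0.518714)(-0.5835) - (0.111031)(0.4137) = 0.65139723
  phi_33 = -0.20452182 / 0.65139723 = -0.314.
Therefore phi_{33} = -0.3140.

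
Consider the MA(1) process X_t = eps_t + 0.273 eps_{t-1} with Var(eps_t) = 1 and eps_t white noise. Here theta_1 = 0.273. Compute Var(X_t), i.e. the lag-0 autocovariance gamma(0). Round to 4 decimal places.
\gamma(0) = 1.0745

For an MA(q) process X_t = eps_t + sum_i theta_i eps_{t-i} with
Var(eps_t) = sigma^2, the variance is
  gamma(0) = sigma^2 * (1 + sum_i theta_i^2).
  sum_i theta_i^2 = (0.273)^2 = 0.074529.
  gamma(0) = 1 * (1 + 0.074529) = 1 * 1.074529 = 1.074529, which rounds to 1.0745.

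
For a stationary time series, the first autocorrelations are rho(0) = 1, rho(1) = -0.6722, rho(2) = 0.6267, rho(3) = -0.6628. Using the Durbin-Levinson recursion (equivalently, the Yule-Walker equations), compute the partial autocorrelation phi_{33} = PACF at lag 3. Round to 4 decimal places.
\phi_{33} = -0.3280

The PACF at lag k is phi_{kk}, the last component of the solution
to the Yule-Walker system G_k phi = r_k where
  (G_k)_{ij} = rho(|i - j|), (r_k)_i = rho(i), i,j = 1..k.
Equivalently, Durbin-Levinson gives phi_{kk} iteratively:
  phi_{11} = rho(1)
  phi_{kk} = [rho(k) - sum_{j=1..k-1} phi_{k-1,j} rho(k-j)]
            / [1 - sum_{j=1..k-1} phi_{k-1,j} rho(j)],
  phi_{k,j} = phi_{k-1,j} - phi_{kk} phi_{k-1,k-j},  j = 1..k-1.
Step k = 1:
  phi_11 = rho(1) = -0.6722.
Step k = 2:
  phi_22 = [rho(2) - phi_11 rho(1)] / [1 - phi_11 rho(1)] = [0.6267 - (-0.6722)(-0.6722)] / [1 - (-0.6722)(-0.6722)]
         = 0.17484716 / 0.54814716 = 0.318979.
  Update: phi_21 = phi_11 - phi_22 phi_11 = -0.6722 - (0.318979)(-0.6722) = -0.457783.
Step k = 3:
  phi_33 = [rho(3) - phi_21 rho(2) - phi_22 rho(1)] / [1 - phi_21 rho(1) - phi_22 rho(2)]
    numerator   = -0.6628 - (-0.457783)(0.6267) - (0.318979)(-0.6722) = -0.16149026
    denominator = 1 - (-0.457783)(-0.6722) - (0.318979)(0.6267) = 0.49237467
  phi_33 = -0.16149026 / 0.49237467 = -0.328.
Therefore phi_{33} = -0.3280.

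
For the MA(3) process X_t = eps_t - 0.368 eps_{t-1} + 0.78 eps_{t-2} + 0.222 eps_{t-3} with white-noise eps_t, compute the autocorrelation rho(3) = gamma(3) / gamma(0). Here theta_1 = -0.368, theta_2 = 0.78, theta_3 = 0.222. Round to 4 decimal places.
\rho(3) = 0.1238

For an MA(q) process with theta_0 = 1, the autocovariance is
  gamma(k) = sigma^2 * sum_{i=0..q-k} theta_i * theta_{i+k},
and rho(k) = gamma(k) / gamma(0). Sigma^2 cancels.
  numerator   = (1)*(0.222) = 0.222.
  denominator = (1)^2 + (-0.368)^2 + (0.78)^2 + (0.222)^2 = 1.793108.
  rho(3) = 0.222 / 1.793108 = 0.1238.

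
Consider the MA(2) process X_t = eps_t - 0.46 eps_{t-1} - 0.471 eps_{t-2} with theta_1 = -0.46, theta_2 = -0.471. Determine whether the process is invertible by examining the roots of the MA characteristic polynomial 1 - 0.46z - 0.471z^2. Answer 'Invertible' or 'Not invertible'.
\text{Invertible}

The MA(q) characteristic polynomial is P(z) = 1 - 0.46z - 0.471z^2.
Invertibility requires all roots to lie outside the unit circle, i.e. |z| > 1 for every root.
Set 1 + (-0.46) z + (-0.471) z^2 = 0, i.e. a z^2 + b z + c = 0 with a = -0.471, b = -0.46, c = 1.
Discriminant D = b^2 - 4ac = (-0.46)^2 - 4*(-0.471)*1 = 0.2116 - (-1.884) = 2.0956.
D >= 0, so the roots are real: z = (-b +/- sqrt(D)) / (2a) = (0.46 +/- 1.447619) / (-0.942).
  z_1 = (0.46 + 1.447619) / (-0.942) = -2.0251,   |z_1| = 2.0251.
  z_2 = (0.46 - 1.447619) / (-0.942) = 1.0484,   |z_2| = 1.0484.
Moduli of all roots: 2.0251, 1.0484.
All moduli strictly greater than 1? Yes.
Verdict: Invertible.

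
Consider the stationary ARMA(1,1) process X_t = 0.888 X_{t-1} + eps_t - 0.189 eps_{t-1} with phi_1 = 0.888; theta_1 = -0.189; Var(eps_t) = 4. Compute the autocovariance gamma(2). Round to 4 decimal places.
\gamma(2) = 9.7710

Multiply the model equation by X_{t-k} and take expectations. With theta_0 = psi_0 = 1 and psi_j the MA(infinity) weights, this gives
  gamma(k) - sum_i phi_i gamma(k-i) = c_k,
  c_k = sigma^2 * sum_{j=k..q} theta_j psi_{j-k}   (c_k = 0 for k > q),
using gamma(-m) = gamma(m).
psi-weights needed (psi_j = theta_j + sum_i phi_i psi_{j-i}):
  psi_1 = theta_1 + phi_1 = -0.189 + (0.888) = 0.699
Right-hand sides:
  c_0 = sigma^2 (1 + theta_1 psi_1) = 4 * (1 + (-0.189)(0.699)) = 4 * 0.867889 = 3.471556
  c_1 = sigma^2 theta_1 = 4 * (-0.189) = -0.756
  c_2 = 0
Equations for k = 0 and k = 1 (AR order 1):
  gamma(0) = phi_1 gamma(1) + c_0
  gamma(1) = phi_1 gamma(0) + c_1
Substituting the second into the first: gamma(0) (1 - phi_1^2) = c_0 + phi_1 c_1, so
  gamma(0) = (c_0 + phi_1 c_1) / (1 - phi_1^2) = (3.471556 + (0.888)(-0.756)) / (1 - (0.888)^2) = 2.800228 / 0.211456 = 13.242604.
  gamma(1) = phi_1 gamma(0) + c_1 = (0.888)(13.242604) + (-0.756) = 11.003432.
For k = 2 (> q): gamma(2) = phi_1 gamma(1) = (0.888)(11.003432) = 9.771048.
Therefore gamma(2) = 9.7710 (to 4 decimal places).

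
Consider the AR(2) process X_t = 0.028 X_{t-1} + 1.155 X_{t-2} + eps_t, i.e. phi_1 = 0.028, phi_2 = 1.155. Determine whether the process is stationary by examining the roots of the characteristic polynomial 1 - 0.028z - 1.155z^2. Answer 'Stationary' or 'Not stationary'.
\text{Not stationary}

The AR(p) characteristic polynomial is P(z) = 1 - 0.028z - 1.155z^2.
Stationarity requires all roots to lie outside the unit circle, i.e. |z| > 1 for every root.
Set 1 + (-0.028) z + (-1.155) z^2 = 0, i.e. a z^2 + b z + c = 0 with a = -1.155, b = -0.028, c = 1.
Discriminant D = b^2 - 4ac = (-0.028)^2 - 4*(-1.155)*1 = 0.000784 - (-4.62) = 4.620784.
D >= 0, so the roots are real: z = (-b +/- sqrt(D)) / (2a) = (0.028 +/- 2.149601) / (-2.31).
  z_1 = (0.028 + 2.149601) / (-2.31) = -0.9427,   |z_1| = 0.9427.
  z_2 = (0.028 - 2.149601) / (-2.31) = 0.9184,   |z_2| = 0.9184.
Moduli of all roots: 0.9427, 0.9184.
All moduli strictly greater than 1? No.
Verdict: Not stationary.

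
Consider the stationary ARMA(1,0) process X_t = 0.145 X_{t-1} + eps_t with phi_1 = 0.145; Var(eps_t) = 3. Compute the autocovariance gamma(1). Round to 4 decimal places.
\gamma(1) = 0.4443

Multiply the model equation by X_{t-k} and take expectations. With theta_0 = psi_0 = 1 and psi_j the MA(infinity) weights, this gives
  gamma(k) - sum_i phi_i gamma(k-i) = c_k,
  c_k = sigma^2 * sum_{j=k..q} theta_j psi_{j-k}   (c_k = 0 for k > q),
using gamma(-m) = gamma(m).
Pure AR (q = 0): c_0 = sigma^2 = 3, c_k = 0 for k >= 1.
Equations for k = 0 and k = 1 (AR order 1):
  gamma(0) = phi_1 gamma(1) + c_0
  gamma(1) = phi_1 gamma(0) + c_1
Substituting the second into the first: gamma(0) (1 - phi_1^2) = c_0 + phi_1 c_1, so
  gamma(0) = c_0 / (1 - phi_1^2) = 3 / (1 - (0.145)^2) = 3 / 0.978975 = 3.06443.
  gamma(1) = phi_1 gamma(0) = (0.145)(3.06443) = 0.444342.
Therefore gamma(1) = 0.4443 (to 4 decimal places).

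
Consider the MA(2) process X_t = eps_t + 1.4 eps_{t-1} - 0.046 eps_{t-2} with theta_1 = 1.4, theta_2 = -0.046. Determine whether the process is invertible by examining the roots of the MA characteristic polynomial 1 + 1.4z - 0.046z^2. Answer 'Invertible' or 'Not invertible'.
\text{Not invertible}

The MA(q) characteristic polynomial is P(z) = 1 + 1.4z - 0.046z^2.
Invertibility requires all roots to lie outside the unit circle, i.e. |z| > 1 for every root.
Set 1 + (1.4) z + (-0.046) z^2 = 0, i.e. a z^2 + b z + c = 0 with a = -0.046, b = 1.4, c = 1.
Discriminant D = b^2 - 4ac = (1.4)^2 - 4*(-0.046)*1 = 1.96 - (-0.184) = 2.144.
D >= 0, so the roots are real: z = (-b +/- sqrt(D)) / (2a) = (-1.4 +/- 1.46424) / (-0.092).
  z_1 = (-1.4 + 1.46424) / (-0.092) = -0.6983,   |z_1| = 0.6983.
  z_2 = (-1.4 - 1.46424) / (-0.092) = 31.133,   |z_2| = 31.133.
Moduli of all roots: 0.6983, 31.1330.
All moduli strictly greater than 1? No.
Verdict: Not invertible.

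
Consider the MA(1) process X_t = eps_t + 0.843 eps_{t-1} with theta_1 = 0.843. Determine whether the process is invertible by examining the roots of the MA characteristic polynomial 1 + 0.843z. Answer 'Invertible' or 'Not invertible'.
\text{Invertible}

The MA(q) characteristic polynomial is P(z) = 1 + 0.843z.
Invertibility requires all roots to lie outside the unit circle, i.e. |z| > 1 for every root.
This is linear in z: 1 + (0.843) z = 0  =>  z = -1/(0.843) = -1.18624,  |z| = 1.18624.
Moduli of all roots: 1.1862.
All moduli strictly greater than 1? Yes.
Verdict: Invertible.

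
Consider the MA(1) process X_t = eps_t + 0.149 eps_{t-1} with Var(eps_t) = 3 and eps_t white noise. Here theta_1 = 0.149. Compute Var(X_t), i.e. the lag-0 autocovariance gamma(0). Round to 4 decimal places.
\gamma(0) = 3.0666

For an MA(q) process X_t = eps_t + sum_i theta_i eps_{t-i} with
Var(eps_t) = sigma^2, the variance is
  gamma(0) = sigma^2 * (1 + sum_i theta_i^2).
  sum_i theta_i^2 = (0.149)^2 = 0.022201.
  gamma(0) = 3 * (1 + 0.022201) = 3 * 1.022201 = 3.066603, which rounds to 3.0666.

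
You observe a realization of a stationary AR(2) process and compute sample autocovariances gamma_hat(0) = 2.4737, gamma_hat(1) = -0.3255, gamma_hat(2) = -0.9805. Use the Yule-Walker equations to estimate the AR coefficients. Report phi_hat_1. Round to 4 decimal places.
\hat\phi_{1} = -0.1870

The Yule-Walker equations for an AR(p) process read, in matrix form,
  Gamma_p phi = r_p,   with   (Gamma_p)_{ij} = gamma(|i - j|),
                       (r_p)_i = gamma(i),   i,j = 1..p.
Substitute the sample gammas (Toeplitz matrix and right-hand side of size 2):
  Gamma_p = [[2.4737, -0.3255], [-0.3255, 2.4737]]
  r_p     = [-0.3255, -0.9805]
Written out:
  2.4737 phi_1 - 0.3255 phi_2 = -0.3255
  -0.3255 phi_1 + 2.4737 phi_2 = -0.9805
Solve by Cramer's rule:
  det = gamma(0)^2 - gamma(1)^2 = (2.4737)^2 - (-0.3255)^2 = 6.11919169 - 0.10595025 = 6.01324144
  phi_hat_1 = [gamma(1) gamma(0) - gamma(1) gamma(2)] / det = [(-0.3255)(2.4737) - (-0.3255)(-0.9805)] / 6.01324144 = -1.1243421 / 6.01324144 = -0.187
  phi_hat_2 = [gamma(0) gamma(2) - gamma(1)^2] / det = [(2.4737)(-0.9805) - (-0.3255)^2] / 6.01324144 = -2.5314131 / 6.01324144 = -0.421
So phi_hat = [-0.1870, -0.4210].
Therefore phi_hat_1 = -0.1870.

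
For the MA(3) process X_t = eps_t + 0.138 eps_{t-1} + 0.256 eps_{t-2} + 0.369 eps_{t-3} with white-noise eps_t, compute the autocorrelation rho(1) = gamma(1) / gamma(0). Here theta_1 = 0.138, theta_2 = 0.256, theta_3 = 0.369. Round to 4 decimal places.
\rho(1) = 0.2194

For an MA(q) process with theta_0 = 1, the autocovariance is
  gamma(k) = sigma^2 * sum_{i=0..q-k} theta_i * theta_{i+k},
and rho(k) = gamma(k) / gamma(0). Sigma^2 cancels.
  numerator   = (1)*(0.138) + (0.138)*(0.256) + (0.256)*(0.369) = 0.267792.
  denominator = (1)^2 + (0.138)^2 + (0.256)^2 + (0.369)^2 = 1.220741.
  rho(1) = 0.267792 / 1.220741 = 0.2194.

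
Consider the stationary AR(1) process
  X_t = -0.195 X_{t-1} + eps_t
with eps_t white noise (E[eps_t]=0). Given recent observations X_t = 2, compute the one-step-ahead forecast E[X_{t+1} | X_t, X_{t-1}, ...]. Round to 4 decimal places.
E[X_{t+1} \mid \mathcal F_t] = -0.3900

For an AR(p) model X_t = c + sum_i phi_i X_{t-i} + eps_t, the
one-step-ahead conditional mean is
  E[X_{t+1} | X_t, ...] = c + sum_i phi_i X_{t+1-i}.
Substitute known values:
  E[X_{t+1} | ...] = (-0.195) * (2)
                   = -0.3900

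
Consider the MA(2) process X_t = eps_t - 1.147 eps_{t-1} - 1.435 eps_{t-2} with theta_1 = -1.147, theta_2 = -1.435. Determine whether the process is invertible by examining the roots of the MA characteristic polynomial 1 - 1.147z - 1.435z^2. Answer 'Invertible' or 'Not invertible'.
\text{Not invertible}

The MA(q) characteristic polynomial is P(z) = 1 - 1.147z - 1.435z^2.
Invertibility requires all roots to lie outside the unit circle, i.e. |z| > 1 for every root.
Set 1 + (-1.147) z + (-1.435) z^2 = 0, i.e. a z^2 + b z + c = 0 with a = -1.435, b = -1.147, c = 1.
Discriminant D = b^2 - 4ac = (-1.147)^2 - 4*(-1.435)*1 = 1.315609 - (-5.74) = 7.055609.
D >= 0, so the roots are real: z = (-b +/- sqrt(D)) / (2a) = (1.147 +/- 2.65624) / (-2.87).
  z_1 = (1.147 + 2.65624) / (-2.87) = -1.3252,   |z_1| = 1.3252.
  z_2 = (1.147 - 2.65624) / (-2.87) = 0.5259,   |z_2| = 0.5259.
Moduli of all roots: 1.3252, 0.5259.
All moduli strictly greater than 1? No.
Verdict: Not invertible.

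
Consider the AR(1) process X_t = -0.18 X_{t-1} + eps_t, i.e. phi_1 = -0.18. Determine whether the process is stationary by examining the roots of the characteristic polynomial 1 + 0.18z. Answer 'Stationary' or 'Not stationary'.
\text{Stationary}

The AR(p) characteristic polynomial is P(z) = 1 + 0.18z.
Stationarity requires all roots to lie outside the unit circle, i.e. |z| > 1 for every root.
This is linear in z: 1 + (0.18) z = 0  =>  z = -1/(0.18) = -5.555556,  |z| = 5.555556.
Moduli of all roots: 5.5556.
All moduli strictly greater than 1? Yes.
Verdict: Stationary.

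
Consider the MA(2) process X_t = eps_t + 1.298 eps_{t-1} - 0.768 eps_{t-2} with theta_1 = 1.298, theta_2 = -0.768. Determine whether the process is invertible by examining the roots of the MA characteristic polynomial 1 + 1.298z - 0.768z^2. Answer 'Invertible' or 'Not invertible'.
\text{Not invertible}

The MA(q) characteristic polynomial is P(z) = 1 + 1.298z - 0.768z^2.
Invertibility requires all roots to lie outside the unit circle, i.e. |z| > 1 for every root.
Set 1 + (1.298) z + (-0.768) z^2 = 0, i.e. a z^2 + b z + c = 0 with a = -0.768, b = 1.298, c = 1.
Discriminant D = b^2 - 4ac = (1.298)^2 - 4*(-0.768)*1 = 1.684804 - (-3.072) = 4.756804.
D >= 0, so the roots are real: z = (-b +/- sqrt(D)) / (2a) = (-1.298 +/- 2.18101) / (-1.536).
  z_1 = (-1.298 + 2.18101) / (-1.536) = -0.5749,   |z_1| = 0.5749.
  z_2 = (-1.298 - 2.18101) / (-1.536) = 2.265,   |z_2| = 2.265.
Moduli of all roots: 0.5749, 2.2650.
All moduli strictly greater than 1? No.
Verdict: Not invertible.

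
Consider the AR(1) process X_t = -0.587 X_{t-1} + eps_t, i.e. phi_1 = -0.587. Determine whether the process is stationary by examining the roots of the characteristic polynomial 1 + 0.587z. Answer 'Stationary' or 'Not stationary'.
\text{Stationary}

The AR(p) characteristic polynomial is P(z) = 1 + 0.587z.
Stationarity requires all roots to lie outside the unit circle, i.e. |z| > 1 for every root.
This is linear in z: 1 + (0.587) z = 0  =>  z = -1/(0.587) = -1.703578,  |z| = 1.703578.
Moduli of all roots: 1.7036.
All moduli strictly greater than 1? Yes.
Verdict: Stationary.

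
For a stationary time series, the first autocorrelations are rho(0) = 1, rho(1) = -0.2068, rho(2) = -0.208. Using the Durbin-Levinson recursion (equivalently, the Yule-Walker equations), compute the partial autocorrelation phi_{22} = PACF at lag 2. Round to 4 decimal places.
\phi_{22} = -0.2620

The PACF at lag k is phi_{kk}, the last component of the solution
to the Yule-Walker system G_k phi = r_k where
  (G_k)_{ij} = rho(|i - j|), (r_k)_i = rho(i), i,j = 1..k.
Equivalently, Durbin-Levinson gives phi_{kk} iteratively:
  phi_{11} = rho(1)
  phi_{kk} = [rho(k) - sum_{j=1..k-1} phi_{k-1,j} rho(k-j)]
            / [1 - sum_{j=1..k-1} phi_{k-1,j} rho(j)],
  phi_{k,j} = phi_{k-1,j} - phi_{kk} phi_{k-1,k-j},  j = 1..k-1.
Step k = 1:
  phi_11 = rho(1) = -0.2068.
Step k = 2:
  phi_22 = [rho(2) - phi_11 rho(1)] / [1 - phi_11 rho(1)] = [-0.208 - (-0.2068)(-0.2068)] / [1 - (-0.2068)(-0.2068)]
         = -0.25076624 / 0.95723376 = -0.262.
Therefore phi_{22} = -0.2620.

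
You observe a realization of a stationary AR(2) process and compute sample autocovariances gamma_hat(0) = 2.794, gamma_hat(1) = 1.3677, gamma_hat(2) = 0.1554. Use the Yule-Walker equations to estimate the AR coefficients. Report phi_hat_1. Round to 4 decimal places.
\hat\phi_{1} = 0.6080

The Yule-Walker equations for an AR(p) process read, in matrix form,
  Gamma_p phi = r_p,   with   (Gamma_p)_{ij} = gamma(|i - j|),
                       (r_p)_i = gamma(i),   i,j = 1..p.
Substitute the sample gammas (Toeplitz matrix and right-hand side of size 2):
  Gamma_p = [[2.794, 1.3677], [1.3677, 2.794]]
  r_p     = [1.3677, 0.1554]
Written out:
  2.794 phi_1 + 1.3677 phi_2 = 1.3677
  1.3677 phi_1 + 2.794 phi_2 = 0.1554
Solve by Cramer's rule:
  det = gamma(0)^2 - gamma(1)^2 = (2.794)^2 - (1.3677)^2 = 7.806436 - 1.87060329 = 5.93583271
  phi_hat_1 = [gamma(1) gamma(0) - gamma(1) gamma(2)] / det = [(1.3677)(2.794) - (1.3677)(0.1554)] / 5.93583271 = 3.60881322 / 5.93583271 = 0.608
  phi_hat_2 = [gamma(0) gamma(2) - gamma(1)^2] / det = [(2.794)(0.1554) - (1.3677)^2] / 5.93583271 = -1.43641569 / 5.93583271 = -0.242
So phi_hat = [0.6080, -0.2420].
Therefore phi_hat_1 = 0.6080.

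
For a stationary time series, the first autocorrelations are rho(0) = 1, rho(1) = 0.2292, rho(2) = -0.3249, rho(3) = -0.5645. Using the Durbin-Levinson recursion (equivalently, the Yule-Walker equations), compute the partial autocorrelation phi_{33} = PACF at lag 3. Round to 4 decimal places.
\phi_{33} = -0.4630

The PACF at lag k is phi_{kk}, the last component of the solution
to the Yule-Walker system G_k phi = r_k where
  (G_k)_{ij} = rho(|i - j|), (r_k)_i = rho(i), i,j = 1..k.
Equivalently, Durbin-Levinson gives phi_{kk} iteratively:
  phi_{11} = rho(1)
  phi_{kk} = [rho(k) - sum_{j=1..k-1} phi_{k-1,j} rho(k-j)]
            / [1 - sum_{j=1..k-1} phi_{k-1,j} rho(j)],
  phi_{k,j} = phi_{k-1,j} - phi_{kk} phi_{k-1,k-j},  j = 1..k-1.
Step k = 1:
  phi_11 = rho(1) = 0.2292.
Step k = 2:
  phi_22 = [rho(2) - phi_11 rho(1)] / [1 - phi_11 rho(1)] = [-0.3249 - (0.2292)(0.2292)] / [1 - (0.2292)(0.2292)]
         = -0.37743264 / 0.94746736 = -0.39836.
  Update: phi_21 = phi_11 - phi_22 phi_11 = 0.2292 - (-0.39836)(0.2292) = 0.320504.
Step k = 3:
  phi_33 = [rho(3) - phi_21 rho(2) - phi_22 rho(1)] / [1 - phi_21 rho(1) - phi_22 rho(2)]
    numerator   = -0.5645 - (0.320504)(-0.3249) - (-0.39836)(0.2292) = -0.36906425
    denominator = 1 - (0.320504)(0.2292) - (-0.39836)(-0.3249) = 0.79711348
  phi_33 = -0.36906425 / 0.79711348 = -0.463.
Therefore phi_{33} = -0.4630.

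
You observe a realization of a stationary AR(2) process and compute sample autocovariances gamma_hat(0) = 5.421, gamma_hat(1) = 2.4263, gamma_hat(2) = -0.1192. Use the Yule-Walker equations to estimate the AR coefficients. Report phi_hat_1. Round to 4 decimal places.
\hat\phi_{1} = 0.5720

The Yule-Walker equations for an AR(p) process read, in matrix form,
  Gamma_p phi = r_p,   with   (Gamma_p)_{ij} = gamma(|i - j|),
                       (r_p)_i = gamma(i),   i,j = 1..p.
Substitute the sample gammas (Toeplitz matrix and right-hand side of size 2):
  Gamma_p = [[5.421, 2.4263], [2.4263, 5.421]]
  r_p     = [2.4263, -0.1192]
Written out:
  5.421 phi_1 + 2.4263 phi_2 = 2.4263
  2.4263 phi_1 + 5.421 phi_2 = -0.1192
Solve by Cramer's rule:
  det = gamma(0)^2 - gamma(1)^2 = (5.421)^2 - (2.4263)^2 = 29.387241 - 5.88693169 = 23.50030931
  phi_hat_1 = [gamma(1) gamma(0) - gamma(1) gamma(2)] / det = [(2.4263)(5.421) - (2.4263)(-0.1192)] / 23.50030931 = 13.44218726 / 23.50030931 = 0.572
  phi_hat_2 = [gamma(0) gamma(2) - gamma(1)^2] / det = [(5.421)(-0.1192) - (2.4263)^2] / 23.50030931 = -6.53311489 / 23.50030931 = -0.278
So phi_hat = [0.5720, -0.2780].
Therefore phi_hat_1 = 0.5720.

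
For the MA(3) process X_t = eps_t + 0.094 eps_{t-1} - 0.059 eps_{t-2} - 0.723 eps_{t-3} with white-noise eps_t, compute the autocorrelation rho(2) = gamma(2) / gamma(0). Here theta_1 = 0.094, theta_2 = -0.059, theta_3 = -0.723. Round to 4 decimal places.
\rho(2) = -0.0827

For an MA(q) process with theta_0 = 1, the autocovariance is
  gamma(k) = sigma^2 * sum_{i=0..q-k} theta_i * theta_{i+k},
and rho(k) = gamma(k) / gamma(0). Sigma^2 cancels.
  numerator   = (1)*(-0.059) + (0.094)*(-0.723) = -0.126962.
  denominator = (1)^2 + (0.094)^2 + (-0.059)^2 + (-0.723)^2 = 1.535046.
  rho(2) = -0.126962 / 1.535046 = -0.0827.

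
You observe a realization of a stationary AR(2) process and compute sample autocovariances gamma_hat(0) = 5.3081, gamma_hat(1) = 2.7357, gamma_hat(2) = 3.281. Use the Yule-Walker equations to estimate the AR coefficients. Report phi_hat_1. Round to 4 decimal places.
\hat\phi_{1} = 0.2680

The Yule-Walker equations for an AR(p) process read, in matrix form,
  Gamma_p phi = r_p,   with   (Gamma_p)_{ij} = gamma(|i - j|),
                       (r_p)_i = gamma(i),   i,j = 1..p.
Substitute the sample gammas (Toeplitz matrix and right-hand side of size 2):
  Gamma_p = [[5.3081, 2.7357], [2.7357, 5.3081]]
  r_p     = [2.7357, 3.281]
Written out:
  5.3081 phi_1 + 2.7357 phi_2 = 2.7357
  2.7357 phi_1 + 5.3081 phi_2 = 3.281
Solve by Cramer's rule:
  det = gamma(0)^2 - gamma(1)^2 = (5.3081)^2 - (2.7357)^2 = 28.17592561 - 7.48405449 = 20.69187112
  phi_hat_1 = [gamma(1) gamma(0) - gamma(1) gamma(2)] / det = [(2.7357)(5.3081) - (2.7357)(3.281)] / 20.69187112 = 5.54553747 / 20.69187112 = 0.268
  phi_hat_2 = [gamma(0) gamma(2) - gamma(1)^2] / det = [(5.3081)(3.281) - (2.7357)^2] / 20.69187112 = 9.93182161 / 20.69187112 = 0.48
So phi_hat = [0.2680, 0.4800].
Therefore phi_hat_1 = 0.2680.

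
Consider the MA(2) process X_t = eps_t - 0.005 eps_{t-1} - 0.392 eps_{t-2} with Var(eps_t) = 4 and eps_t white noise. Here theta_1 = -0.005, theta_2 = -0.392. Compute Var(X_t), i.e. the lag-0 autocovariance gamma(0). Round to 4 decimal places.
\gamma(0) = 4.6148

For an MA(q) process X_t = eps_t + sum_i theta_i eps_{t-i} with
Var(eps_t) = sigma^2, the variance is
  gamma(0) = sigma^2 * (1 + sum_i theta_i^2).
  sum_i theta_i^2 = (-0.005)^2 + (-0.392)^2 = 0.000025 + 0.153664 = 0.153689.
  gamma(0) = 4 * (1 + 0.153689) = 4 * 1.153689 = 4.614756, which rounds to 4.6148.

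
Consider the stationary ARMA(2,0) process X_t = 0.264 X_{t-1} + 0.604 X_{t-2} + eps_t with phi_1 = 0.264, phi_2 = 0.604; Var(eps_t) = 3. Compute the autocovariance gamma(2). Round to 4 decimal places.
\gamma(2) = 6.6311

Multiply the model equation by X_{t-k} and take expectations. With theta_0 = psi_0 = 1 and psi_j the MA(infinity) weights, this gives
  gamma(k) - sum_i phi_i gamma(k-i) = c_k,
  c_k = sigma^2 * sum_{j=k..q} theta_j psi_{j-k}   (c_k = 0 for k > q),
using gamma(-m) = gamma(m).
Pure AR (q = 0): c_0 = sigma^2 = 3, c_k = 0 for k >= 1.
Equations for k = 0, 1, 2 (AR order 2, c_2 = 0):
  (E0) gamma(0) = phi_1 gamma(1) + phi_2 gamma(2) + c_0
  (E1) gamma(1) = phi_1 gamma(0) + phi_2 gamma(1) + c_1
  (E2) gamma(2) = phi_1 gamma(1) + phi_2 gamma(0)
From (E1): gamma(1) = A gamma(0) + B with
  A = phi_1 / (1 - phi_2) = 0.264 / 0.396 = 0.666667,   B = c_1 / (1 - phi_2) = 0 / 0.396 = 0.
Insert (E2) into (E0): gamma(0) (1 - phi_2^2) = phi_1 (1 + phi_2) gamma(1) + c_0.
  phi_1 (1 + phi_2) = (0.264)(1.604) = 0.423456,   1 - phi_2^2 = 0.635184.
Replace gamma(1) by A gamma(0) + B and collect gamma(0):
  gamma(0) [0.635184 - (0.423456)(0.666667)] = c_0 = 3
  gamma(0) * 0.35288 = 3
  gamma(0) = 3 / 0.35288 = 8.501474.
  gamma(1) = A gamma(0) = (0.666667)(8.501474) = 5.667649.
  gamma(2) = phi_1 gamma(1) + phi_2 gamma(0) = (0.264)(5.667649) + (0.604)(8.501474) = 6.631149.
Therefore gamma(2) = 6.6311 (to 4 decimal places).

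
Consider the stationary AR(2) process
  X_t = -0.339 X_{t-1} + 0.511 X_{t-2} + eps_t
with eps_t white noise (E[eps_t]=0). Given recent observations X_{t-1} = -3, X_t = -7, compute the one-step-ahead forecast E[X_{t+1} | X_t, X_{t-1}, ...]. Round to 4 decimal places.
E[X_{t+1} \mid \mathcal F_t] = 0.8400

For an AR(p) model X_t = c + sum_i phi_i X_{t-i} + eps_t, the
one-step-ahead conditional mean is
  E[X_{t+1} | X_t, ...] = c + sum_i phi_i X_{t+1-i}.
Substitute known values:
  E[X_{t+1} | ...] = (-0.339) * (-7) + (0.511) * (-3)
                   = 0.8400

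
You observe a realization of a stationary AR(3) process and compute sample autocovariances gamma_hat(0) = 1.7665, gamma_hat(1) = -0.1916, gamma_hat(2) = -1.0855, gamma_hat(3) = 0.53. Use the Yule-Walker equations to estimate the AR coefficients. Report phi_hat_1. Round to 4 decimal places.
\hat\phi_{1} = -0.0460

The Yule-Walker equations for an AR(p) process read, in matrix form,
  Gamma_p phi = r_p,   with   (Gamma_p)_{ij} = gamma(|i - j|),
                       (r_p)_i = gamma(i),   i,j = 1..p.
Substitute the sample gammas (Toeplitz matrix and right-hand side of size 3):
  Gamma_p = [[1.7665, -0.1916, -1.0855], [-0.1916, 1.7665, -0.1916], [-1.0855, -0.1916, 1.7665]]
  r_p     = [-0.1916, -1.0855, 0.53]
Written out (R1..R3):
  (R1) 1.7665 phi_1 - 0.1916 phi_2 - 1.0855 phi_3 = -0.1916
  (R2) -0.1916 phi_1 + 1.7665 phi_2 - 0.1916 phi_3 = -1.0855
  (R3) -1.0855 phi_1 - 0.1916 phi_2 + 1.7665 phi_3 = 0.53
Gaussian elimination:
  R2 <- R2 - (-0.1916/1.7665) R1 = R2 - (-0.108463) R1:  1.745718 phi_2 - 0.309337 phi_3 = -1.106282
  R3 <- R3 - (-1.0855/1.7665) R1 = R3 - (-0.614492) R1:  -0.309337 phi_2 + 1.099469 phi_3 = 0.412263
  R3 <- R3 - (-0.309337/1.745718) R2 = R3 - (-0.177197) R2:  1.044655 phi_3 = 0.216233
Back-substitution:
  phi_hat_3 = 0.216233 / 1.044655 = 0.20699
  phi_hat_2 = (-1.106282 - (-0.309337)(0.20699)) / 1.745718 = -0.597033
  phi_hat_1 = (-0.1916 - (-0.1916)(-0.597033) - (-1.0855)(0.20699)) / 1.7665 = -0.046025
So phi_hat = [-0.0460, -0.5970, 0.2070].
Therefore phi_hat_1 = -0.0460.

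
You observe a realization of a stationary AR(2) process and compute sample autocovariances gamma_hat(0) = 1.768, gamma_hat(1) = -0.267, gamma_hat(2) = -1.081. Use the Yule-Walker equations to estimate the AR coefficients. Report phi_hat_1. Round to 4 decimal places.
\hat\phi_{1} = -0.2490

The Yule-Walker equations for an AR(p) process read, in matrix form,
  Gamma_p phi = r_p,   with   (Gamma_p)_{ij} = gamma(|i - j|),
                       (r_p)_i = gamma(i),   i,j = 1..p.
Substitute the sample gammas (Toeplitz matrix and right-hand side of size 2):
  Gamma_p = [[1.768, -0.267], [-0.267, 1.768]]
  r_p     = [-0.267, -1.081]
Written out:
  1.768 phi_1 - 0.267 phi_2 = -0.267
  -0.267 phi_1 + 1.768 phi_2 = -1.081
Solve by Cramer's rule:
  det = gamma(0)^2 - gamma(1)^2 = (1.768)^2 - (-0.267)^2 = 3.125824 - 0.071289 = 3.054535
  phi_hat_1 = [gamma(1) gamma(0) - gamma(1) gamma(2)] / det = [(-0.267)(1.768) - (-0.267)(-1.081)] / 3.054535 = -0.760683 / 3.054535 = -0.249
  phi_hat_2 = [gamma(0) gamma(2) - gamma(1)^2] / det = [(1.768)(-1.081) - (-0.267)^2] / 3.054535 = -1.982497 / 3.054535 = -0.649
So phi_hat = [-0.2490, -0.6490].
Therefore phi_hat_1 = -0.2490.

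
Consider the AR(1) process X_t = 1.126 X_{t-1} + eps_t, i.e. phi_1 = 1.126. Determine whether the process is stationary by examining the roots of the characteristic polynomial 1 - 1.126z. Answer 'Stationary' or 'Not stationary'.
\text{Not stationary}

The AR(p) characteristic polynomial is P(z) = 1 - 1.126z.
Stationarity requires all roots to lie outside the unit circle, i.e. |z| > 1 for every root.
This is linear in z: 1 + (-1.126) z = 0  =>  z = -1/(-1.126) = 0.888099,  |z| = 0.888099.
Moduli of all roots: 0.8881.
All moduli strictly greater than 1? No.
Verdict: Not stationary.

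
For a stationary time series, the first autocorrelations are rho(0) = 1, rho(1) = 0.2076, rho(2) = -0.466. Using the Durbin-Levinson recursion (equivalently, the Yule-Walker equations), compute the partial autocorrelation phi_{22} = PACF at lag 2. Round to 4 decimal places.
\phi_{22} = -0.5320

The PACF at lag k is phi_{kk}, the last component of the solution
to the Yule-Walker system G_k phi = r_k where
  (G_k)_{ij} = rho(|i - j|), (r_k)_i = rho(i), i,j = 1..k.
Equivalently, Durbin-Levinson gives phi_{kk} iteratively:
  phi_{11} = rho(1)
  phi_{kk} = [rho(k) - sum_{j=1..k-1} phi_{k-1,j} rho(k-j)]
            / [1 - sum_{j=1..k-1} phi_{k-1,j} rho(j)],
  phi_{k,j} = phi_{k-1,j} - phi_{kk} phi_{k-1,k-j},  j = 1..k-1.
Step k = 1:
  phi_11 = rho(1) = 0.2076.
Step k = 2:
  phi_22 = [rho(2) - phi_11 rho(1)] / [1 - phi_11 rho(1)] = [-0.466 - (0.2076)(0.2076)] / [1 - (0.2076)(0.2076)]
         = -0.50909776 / 0.95690224 = -0.532.
Therefore phi_{22} = -0.5320.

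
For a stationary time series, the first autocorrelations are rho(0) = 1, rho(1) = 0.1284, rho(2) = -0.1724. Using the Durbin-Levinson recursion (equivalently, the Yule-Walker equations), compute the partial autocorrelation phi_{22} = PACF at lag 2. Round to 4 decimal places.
\phi_{22} = -0.1921

The PACF at lag k is phi_{kk}, the last component of the solution
to the Yule-Walker system G_k phi = r_k where
  (G_k)_{ij} = rho(|i - j|), (r_k)_i = rho(i), i,j = 1..k.
Equivalently, Durbin-Levinson gives phi_{kk} iteratively:
  phi_{11} = rho(1)
  phi_{kk} = [rho(k) - sum_{j=1..k-1} phi_{k-1,j} rho(k-j)]
            / [1 - sum_{j=1..k-1} phi_{k-1,j} rho(j)],
  phi_{k,j} = phi_{k-1,j} - phi_{kk} phi_{k-1,k-j},  j = 1..k-1.
Step k = 1:
  phi_11 = rho(1) = 0.1284.
Step k = 2:
  phi_22 = [rho(2) - phi_11 rho(1)] / [1 - phi_11 rho(1)] = [-0.1724 - (0.1284)(0.1284)] / [1 - (0.1284)(0.1284)]
         = -0.18888656 / 0.98351344 = -0.1921.
Therefore phi_{22} = -0.1921.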